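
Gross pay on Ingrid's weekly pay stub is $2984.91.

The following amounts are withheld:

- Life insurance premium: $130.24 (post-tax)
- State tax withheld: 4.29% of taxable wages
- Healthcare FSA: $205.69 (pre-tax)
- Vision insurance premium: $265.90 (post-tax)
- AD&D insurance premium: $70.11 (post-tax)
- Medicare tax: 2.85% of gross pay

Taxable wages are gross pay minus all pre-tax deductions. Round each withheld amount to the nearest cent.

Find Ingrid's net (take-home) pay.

$2108.67

Healthcare FSA: $205.69
Taxable wages = $2984.91 − $205.69 = $2779.22
State tax withheld: $2779.22 × 0.0429 = $119.23
Medicare tax: $2984.91 × 0.0285 = $85.07
AD&D insurance premium: $70.11
Vision insurance premium: $265.90
Life insurance premium: $130.24
Total deductions = $205.69 + $119.23 + $85.07 + $70.11 + $265.90 + $130.24 = $876.24
Net pay = $2984.91 − $876.24 = $2108.67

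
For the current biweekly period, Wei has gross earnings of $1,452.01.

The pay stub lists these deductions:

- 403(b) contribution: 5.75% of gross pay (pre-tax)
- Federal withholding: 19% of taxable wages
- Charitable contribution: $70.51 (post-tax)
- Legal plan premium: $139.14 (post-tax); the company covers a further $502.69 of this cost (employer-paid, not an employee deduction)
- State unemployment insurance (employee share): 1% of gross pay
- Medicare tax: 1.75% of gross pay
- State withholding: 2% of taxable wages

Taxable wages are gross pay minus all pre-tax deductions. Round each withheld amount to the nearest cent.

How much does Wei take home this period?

$831.55

403(b) contribution: $1,452.01 × 0.0575 = $83.49
Taxable wages = $1,452.01 − $83.49 = $1,368.52
State withholding: $1,368.52 × 0.02 = $27.37
Federal withholding: $1,368.52 × 0.19 = $260.02
State unemployment insurance (employee share): $1,452.01 × 0.01 = $14.52
Medicare tax: $1,452.01 × 0.0175 = $25.41
Legal plan premium: $139.14
Charitable contribution: $70.51
(Employer's $502.69 toward legal plan premium is not withheld from the employee.)
Total deductions = $83.49 + $27.37 + $260.02 + $14.52 + $25.41 + $139.14 + $70.51 = $620.46
Net pay = $1,452.01 − $620.46 = $831.55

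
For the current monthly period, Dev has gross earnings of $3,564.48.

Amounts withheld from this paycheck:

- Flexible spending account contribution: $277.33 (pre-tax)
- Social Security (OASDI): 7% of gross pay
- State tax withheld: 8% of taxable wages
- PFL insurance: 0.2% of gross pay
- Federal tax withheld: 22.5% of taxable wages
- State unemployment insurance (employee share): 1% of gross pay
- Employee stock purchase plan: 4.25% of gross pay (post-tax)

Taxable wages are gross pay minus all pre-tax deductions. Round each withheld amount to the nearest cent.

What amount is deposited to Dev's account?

$1,840.80

Flexible spending account contribution: $277.33
Taxable wages = $3,564.48 − $277.33 = $3,287.15
State tax withheld: $3,287.15 × 0.08 = $262.97
Federal tax withheld: $3,287.15 × 0.225 = $739.61
Social Security (OASDI): $3,564.48 × 0.07 = $249.51
State unemployment insurance (employee share): $3,564.48 × 0.01 = $35.64
PFL insurance: $3,564.48 × 0.002 = $7.13
Employee stock purchase plan: $3,564.48 × 0.0425 = $151.49
Total deductions = $277.33 + $262.97 + $739.61 + $249.51 + $35.64 + $7.13 + $151.49 = $1,723.68
Net pay = $3,564.48 − $1,723.68 = $1,840.80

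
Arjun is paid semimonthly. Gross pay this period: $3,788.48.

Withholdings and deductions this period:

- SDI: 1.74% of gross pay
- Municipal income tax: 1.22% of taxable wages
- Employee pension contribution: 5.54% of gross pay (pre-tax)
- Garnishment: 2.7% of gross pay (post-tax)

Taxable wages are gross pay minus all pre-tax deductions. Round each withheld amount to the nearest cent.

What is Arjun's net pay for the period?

$3,366.73

Employee pension contribution: $3,788.48 × 0.0554 = $209.88
Taxable wages = $3,788.48 − $209.88 = $3,578.60
Municipal income tax: $3,578.60 × 0.0122 = $43.66
SDI: $3,788.48 × 0.0174 = $65.92
Garnishment: $3,788.48 × 0.027 = $102.29
Total deductions = $209.88 + $43.66 + $65.92 + $102.29 = $421.75
Net pay = $3,788.48 − $421.75 = $3,366.73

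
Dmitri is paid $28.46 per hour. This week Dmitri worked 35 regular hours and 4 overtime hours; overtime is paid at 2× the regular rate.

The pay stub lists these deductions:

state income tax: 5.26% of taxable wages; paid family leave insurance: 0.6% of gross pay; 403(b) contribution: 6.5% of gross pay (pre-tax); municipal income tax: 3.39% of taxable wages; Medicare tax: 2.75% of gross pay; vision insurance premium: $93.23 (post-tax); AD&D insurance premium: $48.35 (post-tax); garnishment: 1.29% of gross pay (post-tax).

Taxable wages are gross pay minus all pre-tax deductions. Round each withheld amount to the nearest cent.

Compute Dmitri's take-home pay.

Regular pay: 35 × $28.46 = $996.10
Overtime pay: 4 × $28.46 × 2 = $227.68
Gross pay = $996.10 + $227.68 = $1223.78
403(b) contribution: $1223.78 × 0.065 = $79.55
Taxable wages = $1223.78 − $79.55 = $1144.23
Municipal income tax: $1144.23 × 0.0339 = $38.79
State income tax: $1144.23 × 0.0526 = $60.19
Medicare tax: $1223.78 × 0.0275 = $33.65
Paid family leave insurance: $1223.78 × 0.006 = $7.34
Garnishment: $1223.78 × 0.0129 = $15.79
Vision insurance premium: $93.23
AD&D insurance premium: $48.35
Total deductions = $79.55 + $38.79 + $60.19 + $33.65 + $7.34 + $15.79 + $93.23 + $48.35 = $376.89
Net pay = $1223.78 − $376.89 = $846.89

$846.89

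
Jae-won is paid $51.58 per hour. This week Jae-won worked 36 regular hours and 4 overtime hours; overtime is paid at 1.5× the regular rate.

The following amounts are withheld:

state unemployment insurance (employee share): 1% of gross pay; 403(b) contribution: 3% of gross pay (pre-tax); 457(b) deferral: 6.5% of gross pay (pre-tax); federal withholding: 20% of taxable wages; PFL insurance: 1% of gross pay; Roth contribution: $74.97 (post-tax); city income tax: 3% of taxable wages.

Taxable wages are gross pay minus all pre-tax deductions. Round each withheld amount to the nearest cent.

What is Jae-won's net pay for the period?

Regular pay: 36 × $51.58 = $1,856.88
Overtime pay: 4 × $51.58 × 1.5 = $309.48
Gross pay = $1,856.88 + $309.48 = $2,166.36
457(b) deferral: $2,166.36 × 0.065 = $140.81
403(b) contribution: $2,166.36 × 0.03 = $64.99
Pre-tax total = $140.81 + $64.99 = $205.80
Taxable wages = $2,166.36 − $205.80 = $1,960.56
City income tax: $1,960.56 × 0.03 = $58.82
Federal withholding: $1,960.56 × 0.2 = $392.11
State unemployment insurance (employee share): $2,166.36 × 0.01 = $21.66
PFL insurance: $2,166.36 × 0.01 = $21.66
Roth contribution: $74.97
Total deductions = $140.81 + $64.99 + $58.82 + $392.11 + $21.66 + $21.66 + $74.97 = $775.02
Net pay = $2,166.36 − $775.02 = $1,391.34

$1,391.34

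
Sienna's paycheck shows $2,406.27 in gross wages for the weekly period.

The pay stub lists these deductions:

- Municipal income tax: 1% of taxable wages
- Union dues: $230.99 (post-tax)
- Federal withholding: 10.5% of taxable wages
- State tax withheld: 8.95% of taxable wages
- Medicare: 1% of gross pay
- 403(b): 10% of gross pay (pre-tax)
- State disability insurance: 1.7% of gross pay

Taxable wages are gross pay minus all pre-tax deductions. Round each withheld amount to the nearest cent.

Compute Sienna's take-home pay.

$1,426.81

403(b): $2,406.27 × 0.1 = $240.63
Taxable wages = $2,406.27 − $240.63 = $2,165.64
State tax withheld: $2,165.64 × 0.0895 = $193.82
Municipal income tax: $2,165.64 × 0.01 = $21.66
Federal withholding: $2,165.64 × 0.105 = $227.39
State disability insurance: $2,406.27 × 0.017 = $40.91
Medicare: $2,406.27 × 0.01 = $24.06
Union dues: $230.99
Total deductions = $240.63 + $193.82 + $21.66 + $227.39 + $40.91 + $24.06 + $230.99 = $979.46
Net pay = $2,406.27 − $979.46 = $1,426.81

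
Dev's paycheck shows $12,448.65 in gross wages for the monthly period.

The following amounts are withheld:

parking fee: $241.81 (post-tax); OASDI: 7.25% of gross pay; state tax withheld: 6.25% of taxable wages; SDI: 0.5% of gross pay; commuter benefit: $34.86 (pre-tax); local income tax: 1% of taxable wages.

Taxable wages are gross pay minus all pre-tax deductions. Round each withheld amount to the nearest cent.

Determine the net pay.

Commuter benefit: $34.86
Taxable wages = $12,448.65 − $34.86 = $12,413.79
Local income tax: $12,413.79 × 0.01 = $124.14
State tax withheld: $12,413.79 × 0.0625 = $775.86
OASDI: $12,448.65 × 0.0725 = $902.53
SDI: $12,448.65 × 0.005 = $62.24
Parking fee: $241.81
Total deductions = $34.86 + $124.14 + $775.86 + $902.53 + $62.24 + $241.81 = $2,141.44
Net pay = $12,448.65 − $2,141.44 = $10,307.21

$10,307.21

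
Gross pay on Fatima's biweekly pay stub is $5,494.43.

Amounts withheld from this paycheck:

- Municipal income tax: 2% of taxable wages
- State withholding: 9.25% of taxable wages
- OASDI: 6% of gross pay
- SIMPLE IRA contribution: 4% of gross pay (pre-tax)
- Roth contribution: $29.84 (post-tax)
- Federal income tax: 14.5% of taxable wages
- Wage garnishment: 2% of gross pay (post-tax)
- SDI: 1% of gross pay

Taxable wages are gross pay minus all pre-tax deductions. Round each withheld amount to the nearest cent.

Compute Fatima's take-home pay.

$3,392.09

SIMPLE IRA contribution: $5,494.43 × 0.04 = $219.78
Taxable wages = $5,494.43 − $219.78 = $5,274.65
Municipal income tax: $5,274.65 × 0.02 = $105.49
State withholding: $5,274.65 × 0.0925 = $487.91
Federal income tax: $5,274.65 × 0.145 = $764.82
SDI: $5,494.43 × 0.01 = $54.94
OASDI: $5,494.43 × 0.06 = $329.67
Wage garnishment: $5,494.43 × 0.02 = $109.89
Roth contribution: $29.84
Total deductions = $219.78 + $105.49 + $487.91 + $764.82 + $54.94 + $329.67 + $109.89 + $29.84 = $2,102.34
Net pay = $5,494.43 − $2,102.34 = $3,392.09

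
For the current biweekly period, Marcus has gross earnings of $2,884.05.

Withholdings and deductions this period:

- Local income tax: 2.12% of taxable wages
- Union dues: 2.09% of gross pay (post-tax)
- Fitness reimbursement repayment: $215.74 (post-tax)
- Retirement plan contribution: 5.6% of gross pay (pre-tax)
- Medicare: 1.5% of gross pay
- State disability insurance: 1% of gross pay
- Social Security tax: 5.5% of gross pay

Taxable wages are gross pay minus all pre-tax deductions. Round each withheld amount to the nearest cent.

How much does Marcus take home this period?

$2,158.08

Retirement plan contribution: $2,884.05 × 0.056 = $161.51
Taxable wages = $2,884.05 − $161.51 = $2,722.54
Local income tax: $2,722.54 × 0.0212 = $57.72
Social Security tax: $2,884.05 × 0.055 = $158.62
State disability insurance: $2,884.05 × 0.01 = $28.84
Medicare: $2,884.05 × 0.015 = $43.26
Union dues: $2,884.05 × 0.0209 = $60.28
Fitness reimbursement repayment: $215.74
Total deductions = $161.51 + $57.72 + $158.62 + $28.84 + $43.26 + $60.28 + $215.74 = $725.97
Net pay = $2,884.05 − $725.97 = $2,158.08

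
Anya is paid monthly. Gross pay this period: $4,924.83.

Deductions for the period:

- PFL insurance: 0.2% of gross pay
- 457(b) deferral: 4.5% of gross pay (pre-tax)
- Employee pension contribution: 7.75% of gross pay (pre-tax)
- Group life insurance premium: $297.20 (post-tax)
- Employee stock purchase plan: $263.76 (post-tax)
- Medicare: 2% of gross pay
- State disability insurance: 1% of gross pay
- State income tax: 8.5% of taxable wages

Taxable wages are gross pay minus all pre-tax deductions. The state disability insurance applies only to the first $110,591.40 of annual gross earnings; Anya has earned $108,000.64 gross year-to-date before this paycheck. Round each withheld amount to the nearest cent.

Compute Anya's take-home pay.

$3,258.99

457(b) deferral: $4,924.83 × 0.045 = $221.62
Employee pension contribution: $4,924.83 × 0.0775 = $381.67
Pre-tax total = $221.62 + $381.67 = $603.29
Taxable wages = $4,924.83 − $603.29 = $4,321.54
State income tax: $4,321.54 × 0.085 = $367.33
Medicare: $4,924.83 × 0.02 = $98.50
PFL insurance: $4,924.83 × 0.002 = $9.85
State disability insurance: only $110,591.40 − $108,000.64 = $2,590.76 of this check is subject → $2,590.76 × 0.01 = $25.91
Group life insurance premium: $297.20
Employee stock purchase plan: $263.76
Total deductions = $221.62 + $381.67 + $367.33 + $98.50 + $9.85 + $25.91 + $297.20 + $263.76 = $1,665.84
Net pay = $4,924.83 − $1,665.84 = $3,258.99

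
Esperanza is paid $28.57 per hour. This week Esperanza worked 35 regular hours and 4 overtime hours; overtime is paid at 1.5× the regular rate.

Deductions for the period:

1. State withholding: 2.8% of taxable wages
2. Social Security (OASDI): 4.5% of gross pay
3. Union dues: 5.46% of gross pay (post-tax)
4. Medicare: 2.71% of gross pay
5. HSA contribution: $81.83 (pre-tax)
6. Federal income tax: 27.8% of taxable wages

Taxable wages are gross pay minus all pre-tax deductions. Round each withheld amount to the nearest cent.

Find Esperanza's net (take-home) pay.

$607.73

Regular pay: 35 × $28.57 = $999.95
Overtime pay: 4 × $28.57 × 1.5 = $171.42
Gross pay = $999.95 + $171.42 = $1171.37
HSA contribution: $81.83
Taxable wages = $1171.37 − $81.83 = $1089.54
State withholding: $1089.54 × 0.028 = $30.51
Federal income tax: $1089.54 × 0.278 = $302.89
Social Security (OASDI): $1171.37 × 0.045 = $52.71
Medicare: $1171.37 × 0.0271 = $31.74
Union dues: $1171.37 × 0.0546 = $63.96
Total deductions = $81.83 + $30.51 + $302.89 + $52.71 + $31.74 + $63.96 = $563.64
Net pay = $1171.37 − $563.64 = $607.73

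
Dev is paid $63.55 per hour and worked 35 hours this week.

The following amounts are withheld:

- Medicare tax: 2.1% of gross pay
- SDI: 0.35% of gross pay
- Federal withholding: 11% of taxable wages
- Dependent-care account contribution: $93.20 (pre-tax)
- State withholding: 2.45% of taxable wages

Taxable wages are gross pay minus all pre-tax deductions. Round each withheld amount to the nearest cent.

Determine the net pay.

$1,789.93

Gross pay: 35 × $63.55 = $2,224.25
Dependent-care account contribution: $93.20
Taxable wages = $2,224.25 − $93.20 = $2,131.05
Federal withholding: $2,131.05 × 0.11 = $234.42
State withholding: $2,131.05 × 0.0245 = $52.21
Medicare tax: $2,224.25 × 0.021 = $46.71
SDI: $2,224.25 × 0.0035 = $7.78
Total deductions = $93.20 + $234.42 + $52.21 + $46.71 + $7.78 = $434.32
Net pay = $2,224.25 − $434.32 = $1,789.93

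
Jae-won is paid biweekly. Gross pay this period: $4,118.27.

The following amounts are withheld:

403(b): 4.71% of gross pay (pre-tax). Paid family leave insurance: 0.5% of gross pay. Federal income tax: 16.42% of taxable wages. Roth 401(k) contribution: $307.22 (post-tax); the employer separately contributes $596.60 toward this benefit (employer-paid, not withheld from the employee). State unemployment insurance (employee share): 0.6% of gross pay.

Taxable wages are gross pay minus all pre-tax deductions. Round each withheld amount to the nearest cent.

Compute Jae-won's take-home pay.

$2,927.41

403(b): $4,118.27 × 0.0471 = $193.97
Taxable wages = $4,118.27 − $193.97 = $3,924.30
Federal income tax: $3,924.30 × 0.1642 = $644.37
Paid family leave insurance: $4,118.27 × 0.005 = $20.59
State unemployment insurance (employee share): $4,118.27 × 0.006 = $24.71
Roth 401(k) contribution: $307.22
(Employer's $596.60 toward Roth 401(k) contribution is not withheld from the employee.)
Total deductions = $193.97 + $644.37 + $20.59 + $24.71 + $307.22 = $1,190.86
Net pay = $4,118.27 − $1,190.86 = $2,927.41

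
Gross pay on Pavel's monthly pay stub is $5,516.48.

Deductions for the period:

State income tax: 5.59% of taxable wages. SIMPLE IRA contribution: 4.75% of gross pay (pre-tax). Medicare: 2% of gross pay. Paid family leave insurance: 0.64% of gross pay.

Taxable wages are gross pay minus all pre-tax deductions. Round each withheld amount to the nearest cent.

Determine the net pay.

SIMPLE IRA contribution: $5,516.48 × 0.0475 = $262.03
Taxable wages = $5,516.48 − $262.03 = $5,254.45
State income tax: $5,254.45 × 0.0559 = $293.72
Medicare: $5,516.48 × 0.02 = $110.33
Paid family leave insurance: $5,516.48 × 0.0064 = $35.31
Total deductions = $262.03 + $293.72 + $110.33 + $35.31 = $701.39
Net pay = $5,516.48 − $701.39 = $4,815.09

$4,815.09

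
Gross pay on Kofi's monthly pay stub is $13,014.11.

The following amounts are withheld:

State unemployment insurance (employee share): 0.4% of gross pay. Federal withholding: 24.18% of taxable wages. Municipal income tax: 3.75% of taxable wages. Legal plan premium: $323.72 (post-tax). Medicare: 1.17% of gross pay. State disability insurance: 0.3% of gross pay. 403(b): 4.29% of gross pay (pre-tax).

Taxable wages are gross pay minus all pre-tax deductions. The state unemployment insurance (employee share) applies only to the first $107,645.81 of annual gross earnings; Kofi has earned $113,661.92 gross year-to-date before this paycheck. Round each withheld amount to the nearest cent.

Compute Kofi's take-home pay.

403(b): $13,014.11 × 0.0429 = $558.31
Taxable wages = $13,014.11 − $558.31 = $12,455.80
Municipal income tax: $12,455.80 × 0.0375 = $467.09
Federal withholding: $12,455.80 × 0.2418 = $3,011.81
Medicare: $13,014.11 × 0.0117 = $152.27
State unemployment insurance (employee share): annual cap $107,645.81 already reached (YTD $113,661.92), so $0.00
State disability insurance: $13,014.11 × 0.003 = $39.04
Legal plan premium: $323.72
Total deductions = $558.31 + $467.09 + $3,011.81 + $152.27 + $0.00 + $39.04 + $323.72 = $4,552.24
Net pay = $13,014.11 − $4,552.24 = $8,461.87

$8,461.87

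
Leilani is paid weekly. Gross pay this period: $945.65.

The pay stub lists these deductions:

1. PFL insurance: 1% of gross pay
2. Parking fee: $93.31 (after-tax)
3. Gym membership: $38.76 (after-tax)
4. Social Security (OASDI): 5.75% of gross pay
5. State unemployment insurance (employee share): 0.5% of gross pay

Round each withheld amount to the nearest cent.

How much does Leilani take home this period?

$745.02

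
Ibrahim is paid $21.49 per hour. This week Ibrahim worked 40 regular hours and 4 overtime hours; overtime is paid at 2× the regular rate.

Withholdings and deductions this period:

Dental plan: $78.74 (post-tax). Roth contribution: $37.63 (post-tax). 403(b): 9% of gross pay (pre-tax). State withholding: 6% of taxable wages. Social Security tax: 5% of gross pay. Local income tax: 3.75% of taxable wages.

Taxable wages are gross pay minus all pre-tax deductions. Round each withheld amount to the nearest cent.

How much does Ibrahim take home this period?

Regular pay: 40 × $21.49 = $859.60
Overtime pay: 4 × $21.49 × 2 = $171.92
Gross pay = $859.60 + $171.92 = $1,031.52
403(b): $1,031.52 × 0.09 = $92.84
Taxable wages = $1,031.52 − $92.84 = $938.68
Local income tax: $938.68 × 0.0375 = $35.20
State withholding: $938.68 × 0.06 = $56.32
Social Security tax: $1,031.52 × 0.05 = $51.58
Dental plan: $78.74
Roth contribution: $37.63
Total deductions = $92.84 + $35.20 + $56.32 + $51.58 + $78.74 + $37.63 = $352.31
Net pay = $1,031.52 − $352.31 = $679.21

$679.21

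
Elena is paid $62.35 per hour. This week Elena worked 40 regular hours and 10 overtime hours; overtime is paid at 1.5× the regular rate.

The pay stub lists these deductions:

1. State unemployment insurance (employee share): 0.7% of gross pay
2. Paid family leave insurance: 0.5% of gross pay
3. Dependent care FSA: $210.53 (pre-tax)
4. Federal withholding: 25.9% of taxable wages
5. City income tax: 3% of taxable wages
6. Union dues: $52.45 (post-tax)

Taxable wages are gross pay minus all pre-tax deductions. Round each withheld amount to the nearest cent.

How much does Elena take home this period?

Regular pay: 40 × $62.35 = $2,494.00
Overtime pay: 10 × $62.35 × 1.5 = $935.25
Gross pay = $2,494.00 + $935.25 = $3,429.25
Dependent care FSA: $210.53
Taxable wages = $3,429.25 − $210.53 = $3,218.72
Federal withholding: $3,218.72 × 0.259 = $833.65
City income tax: $3,218.72 × 0.03 = $96.56
Paid family leave insurance: $3,429.25 × 0.005 = $17.15
State unemployment insurance (employee share): $3,429.25 × 0.007 = $24.00
Union dues: $52.45
Total deductions = $210.53 + $833.65 + $96.56 + $17.15 + $24.00 + $52.45 = $1,234.34
Net pay = $3,429.25 − $1,234.34 = $2,194.91

$2,194.91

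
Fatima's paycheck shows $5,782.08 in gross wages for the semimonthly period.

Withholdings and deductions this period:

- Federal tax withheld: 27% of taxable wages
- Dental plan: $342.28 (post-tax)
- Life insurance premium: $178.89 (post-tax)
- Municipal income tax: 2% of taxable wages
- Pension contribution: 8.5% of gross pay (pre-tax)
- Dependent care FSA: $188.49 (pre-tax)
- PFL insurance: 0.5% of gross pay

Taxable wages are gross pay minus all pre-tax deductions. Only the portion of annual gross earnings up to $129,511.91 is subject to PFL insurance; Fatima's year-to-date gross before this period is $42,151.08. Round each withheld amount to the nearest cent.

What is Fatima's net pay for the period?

$3,072.42

Dependent care FSA: $188.49
Pension contribution: $5,782.08 × 0.085 = $491.48
Pre-tax total = $188.49 + $491.48 = $679.97
Taxable wages = $5,782.08 − $679.97 = $5,102.11
Municipal income tax: $5,102.11 × 0.02 = $102.04
Federal tax withheld: $5,102.11 × 0.27 = $1,377.57
PFL insurance: cap not yet reached, full $5,782.08 is subject → $5,782.08 × 0.005 = $28.91
Life insurance premium: $178.89
Dental plan: $342.28
Total deductions = $188.49 + $491.48 + $102.04 + $1,377.57 + $28.91 + $178.89 + $342.28 = $2,709.66
Net pay = $5,782.08 − $2,709.66 = $3,072.42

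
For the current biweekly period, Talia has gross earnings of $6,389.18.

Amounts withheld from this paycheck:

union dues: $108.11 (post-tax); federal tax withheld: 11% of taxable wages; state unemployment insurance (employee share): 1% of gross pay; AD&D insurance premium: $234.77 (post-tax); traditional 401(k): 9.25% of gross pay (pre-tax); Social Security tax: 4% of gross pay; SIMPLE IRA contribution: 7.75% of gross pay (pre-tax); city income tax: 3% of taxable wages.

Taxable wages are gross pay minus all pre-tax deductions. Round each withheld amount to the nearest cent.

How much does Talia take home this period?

$3,898.26

Traditional 401(k): $6,389.18 × 0.0925 = $591.00
SIMPLE IRA contribution: $6,389.18 × 0.0775 = $495.16
Pre-tax total = $591.00 + $495.16 = $1,086.16
Taxable wages = $6,389.18 − $1,086.16 = $5,303.02
City income tax: $5,303.02 × 0.03 = $159.09
Federal tax withheld: $5,303.02 × 0.11 = $583.33
State unemployment insurance (employee share): $6,389.18 × 0.01 = $63.89
Social Security tax: $6,389.18 × 0.04 = $255.57
Union dues: $108.11
AD&D insurance premium: $234.77
Total deductions = $591.00 + $495.16 + $159.09 + $583.33 + $63.89 + $255.57 + $108.11 + $234.77 = $2,490.92
Net pay = $6,389.18 − $2,490.92 = $3,898.26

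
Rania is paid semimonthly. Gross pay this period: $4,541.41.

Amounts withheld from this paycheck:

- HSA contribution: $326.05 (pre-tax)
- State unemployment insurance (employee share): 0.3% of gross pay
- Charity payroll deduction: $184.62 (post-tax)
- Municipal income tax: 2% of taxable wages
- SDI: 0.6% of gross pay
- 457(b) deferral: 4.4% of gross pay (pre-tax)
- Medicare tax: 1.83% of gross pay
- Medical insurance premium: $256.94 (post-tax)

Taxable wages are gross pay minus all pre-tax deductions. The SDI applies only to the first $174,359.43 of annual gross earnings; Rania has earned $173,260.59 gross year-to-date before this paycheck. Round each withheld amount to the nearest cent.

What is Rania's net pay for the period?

$3,390.35

457(b) deferral: $4,541.41 × 0.044 = $199.82
HSA contribution: $326.05
Pre-tax total = $199.82 + $326.05 = $525.87
Taxable wages = $4,541.41 − $525.87 = $4,015.54
Municipal income tax: $4,015.54 × 0.02 = $80.31
Medicare tax: $4,541.41 × 0.0183 = $83.11
State unemployment insurance (employee share): $4,541.41 × 0.003 = $13.62
SDI: only $174,359.43 − $173,260.59 = $1,098.84 of this check is subject → $1,098.84 × 0.006 = $6.59
Charity payroll deduction: $184.62
Medical insurance premium: $256.94
Total deductions = $199.82 + $326.05 + $80.31 + $83.11 + $13.62 + $6.59 + $184.62 + $256.94 = $1,151.06
Net pay = $4,541.41 − $1,151.06 = $3,390.35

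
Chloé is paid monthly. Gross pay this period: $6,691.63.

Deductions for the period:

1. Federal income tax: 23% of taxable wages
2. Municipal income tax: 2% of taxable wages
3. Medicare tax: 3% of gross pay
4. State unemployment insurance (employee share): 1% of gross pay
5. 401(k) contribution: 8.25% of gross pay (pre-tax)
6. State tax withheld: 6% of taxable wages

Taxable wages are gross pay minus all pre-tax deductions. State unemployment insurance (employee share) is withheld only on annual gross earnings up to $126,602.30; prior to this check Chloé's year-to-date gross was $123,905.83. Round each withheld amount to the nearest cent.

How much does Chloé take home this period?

$4,008.60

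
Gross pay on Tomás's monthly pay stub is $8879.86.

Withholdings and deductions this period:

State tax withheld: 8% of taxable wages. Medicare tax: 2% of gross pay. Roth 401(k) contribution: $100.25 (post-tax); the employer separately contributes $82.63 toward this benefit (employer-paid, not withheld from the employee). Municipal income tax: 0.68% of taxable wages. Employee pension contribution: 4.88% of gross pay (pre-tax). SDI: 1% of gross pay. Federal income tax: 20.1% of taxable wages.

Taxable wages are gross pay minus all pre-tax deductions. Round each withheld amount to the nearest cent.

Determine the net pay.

Employee pension contribution: $8879.86 × 0.0488 = $433.34
Taxable wages = $8879.86 − $433.34 = $8446.52
Municipal income tax: $8446.52 × 0.0068 = $57.44
State tax withheld: $8446.52 × 0.08 = $675.72
Federal income tax: $8446.52 × 0.201 = $1697.75
Medicare tax: $8879.86 × 0.02 = $177.60
SDI: $8879.86 × 0.01 = $88.80
Roth 401(k) contribution: $100.25
(Employer's $82.63 toward Roth 401(k) contribution is not withheld from the employee.)
Total deductions = $433.34 + $57.44 + $675.72 + $1697.75 + $177.60 + $88.80 + $100.25 = $3230.90
Net pay = $8879.86 − $3230.90 = $5648.96

$5648.96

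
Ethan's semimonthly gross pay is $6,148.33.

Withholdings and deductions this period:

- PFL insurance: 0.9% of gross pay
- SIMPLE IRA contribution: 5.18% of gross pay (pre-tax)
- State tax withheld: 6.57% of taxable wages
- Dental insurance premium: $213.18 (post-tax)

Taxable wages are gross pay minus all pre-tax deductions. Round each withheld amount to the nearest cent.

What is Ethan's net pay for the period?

$5,178.32

SIMPLE IRA contribution: $6,148.33 × 0.0518 = $318.48
Taxable wages = $6,148.33 − $318.48 = $5,829.85
State tax withheld: $5,829.85 × 0.0657 = $383.02
PFL insurance: $6,148.33 × 0.009 = $55.33
Dental insurance premium: $213.18
Total deductions = $318.48 + $383.02 + $55.33 + $213.18 = $970.01
Net pay = $6,148.33 − $970.01 = $5,178.32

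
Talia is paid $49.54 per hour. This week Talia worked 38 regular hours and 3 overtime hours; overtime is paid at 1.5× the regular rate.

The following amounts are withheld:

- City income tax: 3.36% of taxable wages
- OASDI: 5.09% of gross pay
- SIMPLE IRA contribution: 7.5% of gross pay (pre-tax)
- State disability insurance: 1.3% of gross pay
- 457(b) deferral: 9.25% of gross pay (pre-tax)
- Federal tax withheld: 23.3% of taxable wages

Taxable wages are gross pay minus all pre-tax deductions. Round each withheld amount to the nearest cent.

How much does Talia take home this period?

$1150.96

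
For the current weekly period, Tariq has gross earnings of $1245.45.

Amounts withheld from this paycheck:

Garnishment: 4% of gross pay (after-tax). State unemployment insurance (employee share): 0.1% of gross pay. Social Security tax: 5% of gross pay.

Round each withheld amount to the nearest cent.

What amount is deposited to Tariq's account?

State unemployment insurance (employee share): $1245.45 × 0.001 = $1.25
Social Security tax: $1245.45 × 0.05 = $62.27
Garnishment: $1245.45 × 0.04 = $49.82
Total deductions = $1.25 + $62.27 + $49.82 = $113.34
Net pay = $1245.45 − $113.34 = $1132.11

$1132.11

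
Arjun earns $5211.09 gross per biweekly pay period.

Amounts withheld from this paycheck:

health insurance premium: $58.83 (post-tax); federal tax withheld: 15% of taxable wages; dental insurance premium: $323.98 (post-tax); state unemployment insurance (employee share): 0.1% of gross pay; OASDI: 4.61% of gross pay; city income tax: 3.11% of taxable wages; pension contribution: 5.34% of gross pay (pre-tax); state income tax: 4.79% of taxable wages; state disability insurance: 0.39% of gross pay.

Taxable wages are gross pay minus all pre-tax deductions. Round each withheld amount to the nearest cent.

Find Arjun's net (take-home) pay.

Pension contribution: $5211.09 × 0.0534 = $278.27
Taxable wages = $5211.09 − $278.27 = $4932.82
City income tax: $4932.82 × 0.0311 = $153.41
Federal tax withheld: $4932.82 × 0.15 = $739.92
State income tax: $4932.82 × 0.0479 = $236.28
State disability insurance: $5211.09 × 0.0039 = $20.32
OASDI: $5211.09 × 0.0461 = $240.23
State unemployment insurance (employee share): $5211.09 × 0.001 = $5.21
Dental insurance premium: $323.98
Health insurance premium: $58.83
Total deductions = $278.27 + $153.41 + $739.92 + $236.28 + $20.32 + $240.23 + $5.21 + $323.98 + $58.83 = $2056.45
Net pay = $5211.09 − $2056.45 = $3154.64

$3154.64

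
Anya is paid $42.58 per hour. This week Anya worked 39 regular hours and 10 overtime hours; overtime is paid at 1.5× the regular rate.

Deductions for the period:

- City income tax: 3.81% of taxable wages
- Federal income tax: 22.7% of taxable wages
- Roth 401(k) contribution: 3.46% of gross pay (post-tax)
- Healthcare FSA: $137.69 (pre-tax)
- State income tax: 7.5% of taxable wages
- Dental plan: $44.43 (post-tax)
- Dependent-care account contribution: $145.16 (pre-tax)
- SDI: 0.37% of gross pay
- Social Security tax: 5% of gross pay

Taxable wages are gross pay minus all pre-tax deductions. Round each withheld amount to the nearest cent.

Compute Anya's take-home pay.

Regular pay: 39 × $42.58 = $1660.62
Overtime pay: 10 × $42.58 × 1.5 = $638.70
Gross pay = $1660.62 + $638.70 = $2299.32
Healthcare FSA: $137.69
Dependent-care account contribution: $145.16
Pre-tax total = $137.69 + $145.16 = $282.85
Taxable wages = $2299.32 − $282.85 = $2016.47
City income tax: $2016.47 × 0.0381 = $76.83
State income tax: $2016.47 × 0.075 = $151.24
Federal income tax: $2016.47 × 0.227 = $457.74
Social Security tax: $2299.32 × 0.05 = $114.97
SDI: $2299.32 × 0.0037 = $8.51
Roth 401(k) contribution: $2299.32 × 0.0346 = $79.56
Dental plan: $44.43
Total deductions = $137.69 + $145.16 + $76.83 + $151.24 + $457.74 + $114.97 + $8.51 + $79.56 + $44.43 = $1216.13
Net pay = $2299.32 − $1216.13 = $1083.19

$1083.19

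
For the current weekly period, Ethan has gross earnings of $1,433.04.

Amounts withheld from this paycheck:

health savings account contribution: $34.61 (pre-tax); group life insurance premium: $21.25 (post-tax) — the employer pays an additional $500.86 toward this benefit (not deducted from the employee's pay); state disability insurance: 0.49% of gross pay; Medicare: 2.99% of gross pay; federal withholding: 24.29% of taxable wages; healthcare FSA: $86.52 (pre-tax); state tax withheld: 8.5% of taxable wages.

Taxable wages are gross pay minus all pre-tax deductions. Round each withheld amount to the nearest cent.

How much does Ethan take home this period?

$810.62

Health savings account contribution: $34.61
Healthcare FSA: $86.52
Pre-tax total = $34.61 + $86.52 = $121.13
Taxable wages = $1,433.04 − $121.13 = $1,311.91
Federal withholding: $1,311.91 × 0.2429 = $318.66
State tax withheld: $1,311.91 × 0.085 = $111.51
State disability insurance: $1,433.04 × 0.0049 = $7.02
Medicare: $1,433.04 × 0.0299 = $42.85
Group life insurance premium: $21.25
(Employer's $500.86 toward group life insurance premium is not withheld from the employee.)
Total deductions = $34.61 + $86.52 + $318.66 + $111.51 + $7.02 + $42.85 + $21.25 = $622.42
Net pay = $1,433.04 − $622.42 = $810.62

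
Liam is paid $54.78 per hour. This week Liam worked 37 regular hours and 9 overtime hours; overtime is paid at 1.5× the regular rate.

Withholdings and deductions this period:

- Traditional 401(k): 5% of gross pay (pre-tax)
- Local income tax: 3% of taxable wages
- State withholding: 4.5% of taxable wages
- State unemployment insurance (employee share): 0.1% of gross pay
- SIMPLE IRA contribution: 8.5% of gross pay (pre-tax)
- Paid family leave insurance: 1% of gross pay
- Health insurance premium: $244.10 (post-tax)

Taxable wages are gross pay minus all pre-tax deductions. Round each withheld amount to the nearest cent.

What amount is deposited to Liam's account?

Regular pay: 37 × $54.78 = $2,026.86
Overtime pay: 9 × $54.78 × 1.5 = $739.53
Gross pay = $2,026.86 + $739.53 = $2,766.39
SIMPLE IRA contribution: $2,766.39 × 0.085 = $235.14
Traditional 401(k): $2,766.39 × 0.05 = $138.32
Pre-tax total = $235.14 + $138.32 = $373.46
Taxable wages = $2,766.39 − $373.46 = $2,392.93
Local income tax: $2,392.93 × 0.03 = $71.79
State withholding: $2,392.93 × 0.045 = $107.68
State unemployment insurance (employee share): $2,766.39 × 0.001 = $2.77
Paid family leave insurance: $2,766.39 × 0.01 = $27.66
Health insurance premium: $244.10
Total deductions = $235.14 + $138.32 + $71.79 + $107.68 + $2.77 + $27.66 + $244.10 = $827.46
Net pay = $2,766.39 − $827.46 = $1,938.93

$1,938.93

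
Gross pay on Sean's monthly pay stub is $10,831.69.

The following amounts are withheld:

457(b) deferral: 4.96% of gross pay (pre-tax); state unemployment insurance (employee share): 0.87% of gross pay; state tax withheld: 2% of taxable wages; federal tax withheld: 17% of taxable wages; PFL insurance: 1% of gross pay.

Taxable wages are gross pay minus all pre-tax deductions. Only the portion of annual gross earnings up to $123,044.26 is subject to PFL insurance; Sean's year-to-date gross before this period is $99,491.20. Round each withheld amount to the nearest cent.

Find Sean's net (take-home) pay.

$8,135.94

457(b) deferral: $10,831.69 × 0.0496 = $537.25
Taxable wages = $10,831.69 − $537.25 = $10,294.44
State tax withheld: $10,294.44 × 0.02 = $205.89
Federal tax withheld: $10,294.44 × 0.17 = $1,750.05
PFL insurance: cap not yet reached, full $10,831.69 is subject → $10,831.69 × 0.01 = $108.32
State unemployment insurance (employee share): $10,831.69 × 0.0087 = $94.24
Total deductions = $537.25 + $205.89 + $1,750.05 + $108.32 + $94.24 = $2,695.75
Net pay = $10,831.69 − $2,695.75 = $8,135.94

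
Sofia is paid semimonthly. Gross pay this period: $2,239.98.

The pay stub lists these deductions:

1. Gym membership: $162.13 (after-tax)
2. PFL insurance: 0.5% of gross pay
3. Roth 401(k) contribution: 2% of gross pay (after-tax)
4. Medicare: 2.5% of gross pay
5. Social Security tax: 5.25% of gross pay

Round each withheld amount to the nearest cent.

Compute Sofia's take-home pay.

PFL insurance: $2,239.98 × 0.005 = $11.20
Medicare: $2,239.98 × 0.025 = $56.00
Social Security tax: $2,239.98 × 0.0525 = $117.60
Roth 401(k) contribution: $2,239.98 × 0.02 = $44.80
Gym membership: $162.13
Total deductions = $11.20 + $56.00 + $117.60 + $44.80 + $162.13 = $391.73
Net pay = $2,239.98 − $391.73 = $1,848.25

$1,848.25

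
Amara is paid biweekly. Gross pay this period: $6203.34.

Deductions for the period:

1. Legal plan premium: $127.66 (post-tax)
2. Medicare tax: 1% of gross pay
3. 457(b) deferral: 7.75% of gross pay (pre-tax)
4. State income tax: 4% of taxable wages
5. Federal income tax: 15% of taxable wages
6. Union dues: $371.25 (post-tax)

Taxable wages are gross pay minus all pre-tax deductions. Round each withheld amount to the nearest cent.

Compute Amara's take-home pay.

$4074.35

457(b) deferral: $6203.34 × 0.0775 = $480.76
Taxable wages = $6203.34 − $480.76 = $5722.58
State income tax: $5722.58 × 0.04 = $228.90
Federal income tax: $5722.58 × 0.15 = $858.39
Medicare tax: $6203.34 × 0.01 = $62.03
Union dues: $371.25
Legal plan premium: $127.66
Total deductions = $480.76 + $228.90 + $858.39 + $62.03 + $371.25 + $127.66 = $2128.99
Net pay = $6203.34 − $2128.99 = $4074.35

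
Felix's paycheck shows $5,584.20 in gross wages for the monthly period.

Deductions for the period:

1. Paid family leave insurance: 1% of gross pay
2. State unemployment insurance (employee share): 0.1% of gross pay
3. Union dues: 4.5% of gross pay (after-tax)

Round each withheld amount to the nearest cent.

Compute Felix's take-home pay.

$5,271.49

State unemployment insurance (employee share): $5,584.20 × 0.001 = $5.58
Paid family leave insurance: $5,584.20 × 0.01 = $55.84
Union dues: $5,584.20 × 0.045 = $251.29
Total deductions = $5.58 + $55.84 + $251.29 = $312.71
Net pay = $5,584.20 − $312.71 = $5,271.49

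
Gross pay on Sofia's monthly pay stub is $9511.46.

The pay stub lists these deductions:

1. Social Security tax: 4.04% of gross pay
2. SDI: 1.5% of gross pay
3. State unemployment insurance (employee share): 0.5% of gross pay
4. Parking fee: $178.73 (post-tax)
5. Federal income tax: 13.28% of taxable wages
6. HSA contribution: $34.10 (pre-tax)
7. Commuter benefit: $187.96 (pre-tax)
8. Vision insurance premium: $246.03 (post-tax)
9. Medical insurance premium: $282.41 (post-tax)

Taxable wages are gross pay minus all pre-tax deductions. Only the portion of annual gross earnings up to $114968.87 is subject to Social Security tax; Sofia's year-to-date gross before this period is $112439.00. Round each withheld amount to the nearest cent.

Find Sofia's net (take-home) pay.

HSA contribution: $34.10
Commuter benefit: $187.96
Pre-tax total = $34.10 + $187.96 = $222.06
Taxable wages = $9511.46 − $222.06 = $9289.40
Federal income tax: $9289.40 × 0.1328 = $1233.63
State unemployment insurance (employee share): $9511.46 × 0.005 = $47.56
Social Security tax: only $114968.87 − $112439.00 = $2529.87 of this check is subject → $2529.87 × 0.0404 = $102.21
SDI: $9511.46 × 0.015 = $142.67
Medical insurance premium: $282.41
Vision insurance premium: $246.03
Parking fee: $178.73
Total deductions = $34.10 + $187.96 + $1233.63 + $47.56 + $102.21 + $142.67 + $282.41 + $246.03 + $178.73 = $2455.30
Net pay = $9511.46 − $2455.30 = $7056.16

$7056.16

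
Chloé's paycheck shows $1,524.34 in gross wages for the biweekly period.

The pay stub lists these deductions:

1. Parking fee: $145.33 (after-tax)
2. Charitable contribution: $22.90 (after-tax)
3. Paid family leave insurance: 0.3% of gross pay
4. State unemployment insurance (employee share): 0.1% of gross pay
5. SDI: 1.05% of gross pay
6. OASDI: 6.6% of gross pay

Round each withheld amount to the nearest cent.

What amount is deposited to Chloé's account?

$1,233.40

Paid family leave insurance: $1,524.34 × 0.003 = $4.57
State unemployment insurance (employee share): $1,524.34 × 0.001 = $1.52
OASDI: $1,524.34 × 0.066 = $100.61
SDI: $1,524.34 × 0.0105 = $16.01
Charitable contribution: $22.90
Parking fee: $145.33
Total deductions = $4.57 + $1.52 + $100.61 + $16.01 + $22.90 + $145.33 = $290.94
Net pay = $1,524.34 − $290.94 = $1,233.40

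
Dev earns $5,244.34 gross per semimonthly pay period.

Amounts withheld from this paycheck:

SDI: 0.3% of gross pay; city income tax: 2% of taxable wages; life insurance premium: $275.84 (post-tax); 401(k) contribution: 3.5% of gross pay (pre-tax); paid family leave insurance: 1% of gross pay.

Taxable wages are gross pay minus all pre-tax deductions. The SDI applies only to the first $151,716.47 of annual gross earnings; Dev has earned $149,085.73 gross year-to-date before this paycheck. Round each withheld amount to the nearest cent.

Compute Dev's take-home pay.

$4,623.40

401(k) contribution: $5,244.34 × 0.035 = $183.55
Taxable wages = $5,244.34 − $183.55 = $5,060.79
City income tax: $5,060.79 × 0.02 = $101.22
Paid family leave insurance: $5,244.34 × 0.01 = $52.44
SDI: only $151,716.47 − $149,085.73 = $2,630.74 of this check is subject → $2,630.74 × 0.003 = $7.89
Life insurance premium: $275.84
Total deductions = $183.55 + $101.22 + $52.44 + $7.89 + $275.84 = $620.94
Net pay = $5,244.34 − $620.94 = $4,623.40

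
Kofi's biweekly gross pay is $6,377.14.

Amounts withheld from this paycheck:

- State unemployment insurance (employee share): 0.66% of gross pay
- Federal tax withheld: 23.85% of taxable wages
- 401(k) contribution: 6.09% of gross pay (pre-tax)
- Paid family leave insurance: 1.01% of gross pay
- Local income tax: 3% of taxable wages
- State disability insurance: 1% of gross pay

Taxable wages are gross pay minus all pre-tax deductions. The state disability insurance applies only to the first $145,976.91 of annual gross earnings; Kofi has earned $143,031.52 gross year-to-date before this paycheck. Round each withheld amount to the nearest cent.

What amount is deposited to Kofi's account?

$4,244.84

401(k) contribution: $6,377.14 × 0.0609 = $388.37
Taxable wages = $6,377.14 − $388.37 = $5,988.77
Federal tax withheld: $5,988.77 × 0.2385 = $1,428.32
Local income tax: $5,988.77 × 0.03 = $179.66
State disability insurance: only $145,976.91 − $143,031.52 = $2,945.39 of this check is subject → $2,945.39 × 0.01 = $29.45
State unemployment insurance (employee share): $6,377.14 × 0.0066 = $42.09
Paid family leave insurance: $6,377.14 × 0.0101 = $64.41
Total deductions = $388.37 + $1,428.32 + $179.66 + $29.45 + $42.09 + $64.41 = $2,132.30
Net pay = $6,377.14 − $2,132.30 = $4,244.84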